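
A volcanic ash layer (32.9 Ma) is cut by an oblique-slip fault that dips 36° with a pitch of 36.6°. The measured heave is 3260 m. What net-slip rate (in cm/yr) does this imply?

0.0205 cm/yr

dip-slip = heave / cos(dip) = 3260 / cos(36°) = 4030 m
net slip = dip-slip / sin(rake) = 4030 / sin(36.6°) = 6758 m
rate = 6758 m / 32.9 Ma = 0.000205 m/yr = 0.0205 cm/yr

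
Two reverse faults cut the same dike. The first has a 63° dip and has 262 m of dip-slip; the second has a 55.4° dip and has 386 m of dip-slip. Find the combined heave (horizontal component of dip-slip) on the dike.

heave_A = 262 × cos(63°) = 118.9 m
heave_B = 386 × cos(55.4°) = 219.2 m
total = 118.9 + 219.2 = 338 m

338 m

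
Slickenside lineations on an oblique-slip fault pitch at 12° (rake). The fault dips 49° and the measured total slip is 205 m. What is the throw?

32.2 m

dip-slip = net slip × sin(rake) = 205 m × sin(12°) = 42.62 m
throw = dip-slip × sin(dip) = 42.62 × sin(49°) = 32.2 m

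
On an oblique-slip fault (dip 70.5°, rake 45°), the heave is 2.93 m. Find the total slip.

12.4 m

dip-slip = heave / cos(dip) = 2.93 / cos(70.5°) = 8.778 m
net slip = dip-slip / sin(rake) = 8.778 / sin(45°) = 12.4 m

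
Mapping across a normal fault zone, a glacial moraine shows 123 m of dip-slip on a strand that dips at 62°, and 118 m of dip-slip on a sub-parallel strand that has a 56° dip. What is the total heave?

heave_A = 123 × cos(62°) = 57.75 m
heave_B = 118 × cos(56°) = 65.98 m
total = 57.75 + 65.98 = 124 m

124 m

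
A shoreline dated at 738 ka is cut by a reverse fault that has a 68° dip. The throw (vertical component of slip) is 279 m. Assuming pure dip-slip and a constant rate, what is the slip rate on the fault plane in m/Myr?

408 m/Myr

dip-slip = throw / sin(dip) = 279 m / sin(68°) = 300.9 m
rate = 300.9 m / 738 ka = 0.000408 m/yr = 408 m/Myr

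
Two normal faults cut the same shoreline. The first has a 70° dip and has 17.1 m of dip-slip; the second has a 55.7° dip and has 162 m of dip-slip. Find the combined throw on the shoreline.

150 m

throw_A = 17.1 × sin(70°) = 16.07 m
throw_B = 162 × sin(55.7°) = 133.8 m
total = 16.07 + 133.8 = 150 m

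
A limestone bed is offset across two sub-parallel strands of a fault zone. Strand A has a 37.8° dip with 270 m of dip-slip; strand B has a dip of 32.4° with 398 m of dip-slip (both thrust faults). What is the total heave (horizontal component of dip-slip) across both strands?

549 m

heave_A = 270 × cos(37.8°) = 213.3 m
heave_B = 398 × cos(32.4°) = 336 m
total = 213.3 + 336 = 549 m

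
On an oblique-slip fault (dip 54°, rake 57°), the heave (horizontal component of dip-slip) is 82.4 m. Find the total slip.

167 m

dip-slip = heave / cos(dip) = 82.4 / cos(54°) = 140.2 m
net slip = dip-slip / sin(rake) = 140.2 / sin(57°) = 167 m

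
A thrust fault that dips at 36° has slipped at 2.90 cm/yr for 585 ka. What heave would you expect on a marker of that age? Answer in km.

13.7 km

dip-slip = rate × time = 2.90 cm/yr × 585 ka = 16960 m
heave = dip-slip × cos(dip) = 16960 × cos(36°) = 13700 m = 13.7 km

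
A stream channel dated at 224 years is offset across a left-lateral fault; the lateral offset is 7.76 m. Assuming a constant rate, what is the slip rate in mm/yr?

34.6 mm/yr

rate = 7.76 m / 224 years = 0.0346 m/yr = 34.6 mm/yr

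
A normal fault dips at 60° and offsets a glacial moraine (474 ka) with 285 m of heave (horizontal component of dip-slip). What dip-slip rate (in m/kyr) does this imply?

1.20 m/kyr

dip-slip = heave / cos(dip) = 285 m / cos(60°) = 570 m
rate = 570 m / 474 ka = 0.00120 m/yr = 1.20 m/kyr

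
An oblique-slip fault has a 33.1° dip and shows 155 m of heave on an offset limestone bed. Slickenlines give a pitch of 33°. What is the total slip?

340 m

dip-slip = heave / cos(dip) = 155 / cos(33.1°) = 185 m
net slip = dip-slip / sin(rake) = 185 / sin(33°) = 340 m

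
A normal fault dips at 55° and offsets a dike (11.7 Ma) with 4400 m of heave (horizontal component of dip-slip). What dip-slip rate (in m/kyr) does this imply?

dip-slip = heave / cos(dip) = 4400 m / cos(55°) = 7671 m
rate = 7671 m / 11.7 Ma = 0.000656 m/yr = 0.656 m/kyr

0.656 m/kyr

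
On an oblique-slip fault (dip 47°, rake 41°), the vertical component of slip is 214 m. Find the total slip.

446 m

dip-slip = throw / sin(dip) = 214 / sin(47°) = 292.6 m
net slip = dip-slip / sin(rake) = 292.6 / sin(41°) = 446 m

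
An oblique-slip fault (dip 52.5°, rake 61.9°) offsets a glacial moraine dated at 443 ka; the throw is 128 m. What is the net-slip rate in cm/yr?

dip-slip = throw / sin(dip) = 128 / sin(52.5°) = 161.3 m
net slip = dip-slip / sin(rake) = 161.3 / sin(61.9°) = 182.9 m
rate = 182.9 m / 443 ka = 0.000413 m/yr = 0.0413 cm/yr

0.0413 cm/yr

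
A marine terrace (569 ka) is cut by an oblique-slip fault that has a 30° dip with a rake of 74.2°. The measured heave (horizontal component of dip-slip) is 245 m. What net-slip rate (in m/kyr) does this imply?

0.517 m/kyr

dip-slip = heave / cos(dip) = 245 / cos(30°) = 282.9 m
net slip = dip-slip / sin(rake) = 282.9 / sin(74.2°) = 294 m
rate = 294 m / 569 ka = 0.000517 m/yr = 0.517 m/kyr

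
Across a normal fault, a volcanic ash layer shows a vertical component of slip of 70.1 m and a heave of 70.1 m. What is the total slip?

net slip = √(throw² + heave²) = √(70.1² + 70.1²) = 99.1 m

99.1 m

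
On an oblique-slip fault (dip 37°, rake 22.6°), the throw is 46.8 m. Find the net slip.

202 m

dip-slip = throw / sin(dip) = 46.8 / sin(37°) = 77.76 m
net slip = dip-slip / sin(rake) = 77.76 / sin(22.6°) = 202 m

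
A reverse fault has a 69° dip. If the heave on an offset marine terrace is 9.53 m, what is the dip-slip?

26.6 m

dip-slip = heave / cos(dip) = 9.53 / cos(69°) = 26.6 m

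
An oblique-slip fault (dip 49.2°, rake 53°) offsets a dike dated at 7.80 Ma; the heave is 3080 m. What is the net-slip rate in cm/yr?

0.0757 cm/yr

dip-slip = heave / cos(dip) = 3080 / cos(49.2°) = 4714 m
net slip = dip-slip / sin(rake) = 4714 / sin(53°) = 5902 m
rate = 5902 m / 7.80 Ma = 0.000757 m/yr = 0.0757 cm/yr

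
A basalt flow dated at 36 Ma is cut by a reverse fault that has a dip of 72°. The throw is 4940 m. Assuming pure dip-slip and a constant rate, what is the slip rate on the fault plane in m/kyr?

0.144 m/kyr

dip-slip = throw / sin(dip) = 4940 m / sin(72°) = 5194 m
rate = 5194 m / 36 Ma = 0.000144 m/yr = 0.144 m/kyr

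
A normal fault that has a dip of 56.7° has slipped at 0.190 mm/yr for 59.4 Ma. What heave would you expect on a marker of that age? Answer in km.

dip-slip = rate × time = 0.190 mm/yr × 59.4 Ma = 11290 m
heave = dip-slip × cos(dip) = 11290 × cos(56.7°) = 6200 m = 6.20 km

6.20 km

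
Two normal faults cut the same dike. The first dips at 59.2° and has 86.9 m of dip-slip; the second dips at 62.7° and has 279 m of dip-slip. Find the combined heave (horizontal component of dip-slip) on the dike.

heave_A = 86.9 × cos(59.2°) = 44.50 m
heave_B = 279 × cos(62.7°) = 128 m
total = 44.50 + 128 = 172 m

172 m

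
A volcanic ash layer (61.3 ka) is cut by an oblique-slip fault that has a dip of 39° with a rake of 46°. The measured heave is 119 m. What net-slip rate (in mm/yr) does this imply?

3.47 mm/yr

dip-slip = heave / cos(dip) = 119 / cos(39°) = 153.1 m
net slip = dip-slip / sin(rake) = 153.1 / sin(46°) = 212.9 m
rate = 212.9 m / 61.3 ka = 0.00347 m/yr = 3.47 mm/yr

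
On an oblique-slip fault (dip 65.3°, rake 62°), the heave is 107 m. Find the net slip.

dip-slip = heave / cos(dip) = 107 / cos(65.3°) = 256.1 m
net slip = dip-slip / sin(rake) = 256.1 / sin(62°) = 290 m

290 m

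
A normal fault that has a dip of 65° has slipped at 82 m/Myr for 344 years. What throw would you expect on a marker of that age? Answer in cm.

dip-slip = rate × time = 82 m/Myr × 344 years = 0.02821 m
throw = dip-slip × sin(dip) = 0.02821 × sin(65°) = 0.0256 m = 2.56 cm

2.56 cm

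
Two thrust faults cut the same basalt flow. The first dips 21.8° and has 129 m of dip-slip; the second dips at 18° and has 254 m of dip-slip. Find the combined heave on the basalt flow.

heave_A = 129 × cos(21.8°) = 119.8 m
heave_B = 254 × cos(18°) = 241.6 m
total = 119.8 + 241.6 = 361 m

361 m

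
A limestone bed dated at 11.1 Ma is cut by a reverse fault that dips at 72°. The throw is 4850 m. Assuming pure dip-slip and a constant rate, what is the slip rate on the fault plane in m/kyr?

dip-slip = throw / sin(dip) = 4850 m / sin(72°) = 5100 m
rate = 5100 m / 11.1 Ma = 0.000459 m/yr = 0.459 m/kyr

0.459 m/kyr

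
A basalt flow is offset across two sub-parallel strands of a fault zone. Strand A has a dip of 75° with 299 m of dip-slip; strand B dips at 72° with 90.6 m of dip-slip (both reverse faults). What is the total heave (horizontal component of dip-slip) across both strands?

heave_A = 299 × cos(75°) = 77.39 m
heave_B = 90.6 × cos(72°) = 28 m
total = 77.39 + 28 = 105 m

105 m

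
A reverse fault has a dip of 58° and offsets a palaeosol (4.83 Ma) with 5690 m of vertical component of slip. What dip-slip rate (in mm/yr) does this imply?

dip-slip = throw / sin(dip) = 5690 m / sin(58°) = 6710 m
rate = 6710 m / 4.83 Ma = 0.00139 m/yr = 1.39 mm/yr

1.39 mm/yr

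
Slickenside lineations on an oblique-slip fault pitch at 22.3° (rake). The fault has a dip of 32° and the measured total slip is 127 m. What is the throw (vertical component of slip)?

25.5 m

dip-slip = net slip × sin(rake) = 127 m × sin(22.3°) = 48.19 m
throw = dip-slip × sin(dip) = 48.19 × sin(32°) = 25.5 m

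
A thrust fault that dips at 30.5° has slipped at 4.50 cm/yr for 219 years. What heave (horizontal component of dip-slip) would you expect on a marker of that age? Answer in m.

8.49 m

dip-slip = rate × time = 4.50 cm/yr × 219 years = 9.855 m
heave = dip-slip × cos(dip) = 9.855 × cos(30.5°) = 8.49 m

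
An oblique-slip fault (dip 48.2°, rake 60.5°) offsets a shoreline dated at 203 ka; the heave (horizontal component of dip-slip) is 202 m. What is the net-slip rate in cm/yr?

dip-slip = heave / cos(dip) = 202 / cos(48.2°) = 303.1 m
net slip = dip-slip / sin(rake) = 303.1 / sin(60.5°) = 348.2 m
rate = 348.2 m / 203 ka = 0.00172 m/yr = 0.172 cm/yr

0.172 cm/yr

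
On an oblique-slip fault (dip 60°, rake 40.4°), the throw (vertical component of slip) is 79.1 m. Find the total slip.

dip-slip = throw / sin(dip) = 79.1 / sin(60°) = 91.34 m
net slip = dip-slip / sin(rake) = 91.34 / sin(40.4°) = 141 m

141 m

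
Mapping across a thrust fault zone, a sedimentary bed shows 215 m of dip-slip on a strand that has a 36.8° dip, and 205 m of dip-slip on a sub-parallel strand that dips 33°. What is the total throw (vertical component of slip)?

throw_A = 215 × sin(36.8°) = 128.8 m
throw_B = 205 × sin(33°) = 111.7 m
total = 128.8 + 111.7 = 240 m

240 m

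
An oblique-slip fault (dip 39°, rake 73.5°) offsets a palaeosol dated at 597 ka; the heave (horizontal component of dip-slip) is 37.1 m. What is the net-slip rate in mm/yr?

0.0834 mm/yr

dip-slip = heave / cos(dip) = 37.1 / cos(39°) = 47.74 m
net slip = dip-slip / sin(rake) = 47.74 / sin(73.5°) = 49.79 m
rate = 49.79 m / 597 ka = 0.0000834 m/yr = 0.0834 mm/yr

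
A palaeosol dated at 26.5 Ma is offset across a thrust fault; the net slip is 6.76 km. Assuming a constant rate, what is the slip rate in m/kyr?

0.255 m/kyr

rate = 6.76 km / 26.5 Ma = 0.000255 m/yr = 0.255 m/kyr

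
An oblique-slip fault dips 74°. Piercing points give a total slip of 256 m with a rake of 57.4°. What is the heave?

dip-slip = net slip × sin(rake) = 256 m × sin(57.4°) = 215.7 m
heave = dip-slip × cos(dip) = 215.7 × cos(74°) = 59.4 m

59.4 m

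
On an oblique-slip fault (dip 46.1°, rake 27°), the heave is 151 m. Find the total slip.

480 m

dip-slip = heave / cos(dip) = 151 / cos(46.1°) = 217.8 m
net slip = dip-slip / sin(rake) = 217.8 / sin(27°) = 480 m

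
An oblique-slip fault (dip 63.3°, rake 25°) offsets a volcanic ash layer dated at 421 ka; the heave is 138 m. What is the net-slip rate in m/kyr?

dip-slip = heave / cos(dip) = 138 / cos(63.3°) = 307.1 m
net slip = dip-slip / sin(rake) = 307.1 / sin(25°) = 726.7 m
rate = 726.7 m / 421 ka = 0.00173 m/yr = 1.73 m/kyr

1.73 m/kyr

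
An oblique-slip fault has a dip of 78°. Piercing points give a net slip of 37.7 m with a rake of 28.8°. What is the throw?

dip-slip = net slip × sin(rake) = 37.7 m × sin(28.8°) = 18.16 m
throw = dip-slip × sin(dip) = 18.16 × sin(78°) = 17.8 m

17.8 m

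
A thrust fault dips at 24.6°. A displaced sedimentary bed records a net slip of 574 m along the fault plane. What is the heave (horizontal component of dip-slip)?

522 m

heave = dip-slip × cos(dip) = 574 m × cos(24.6°) = 522 m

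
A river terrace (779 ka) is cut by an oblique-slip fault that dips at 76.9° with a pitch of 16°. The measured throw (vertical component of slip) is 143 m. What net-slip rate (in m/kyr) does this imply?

0.684 m/kyr

dip-slip = throw / sin(dip) = 143 / sin(76.9°) = 146.8 m
net slip = dip-slip / sin(rake) = 146.8 / sin(16°) = 532.7 m
rate = 532.7 m / 779 ka = 0.000684 m/yr = 0.684 m/kyr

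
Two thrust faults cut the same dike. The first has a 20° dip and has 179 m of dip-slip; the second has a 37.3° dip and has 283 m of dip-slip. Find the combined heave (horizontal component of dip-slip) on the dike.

393 m

heave_A = 179 × cos(20°) = 168.2 m
heave_B = 283 × cos(37.3°) = 225.1 m
total = 168.2 + 225.1 = 393 m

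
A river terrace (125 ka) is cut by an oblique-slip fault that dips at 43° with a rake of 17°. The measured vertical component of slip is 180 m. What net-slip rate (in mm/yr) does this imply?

7.22 mm/yr

dip-slip = throw / sin(dip) = 180 / sin(43°) = 263.9 m
net slip = dip-slip / sin(rake) = 263.9 / sin(17°) = 902.7 m
rate = 902.7 m / 125 ka = 0.00722 m/yr = 7.22 mm/yr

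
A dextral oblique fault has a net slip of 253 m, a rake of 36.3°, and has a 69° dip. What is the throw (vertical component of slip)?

dip-slip = net slip × sin(rake) = 253 m × sin(36.3°) = 149.8 m
throw = dip-slip × sin(dip) = 149.8 × sin(69°) = 140 m

140 m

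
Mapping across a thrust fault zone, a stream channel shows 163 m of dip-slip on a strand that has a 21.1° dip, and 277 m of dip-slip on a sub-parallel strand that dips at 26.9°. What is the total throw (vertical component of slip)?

throw_A = 163 × sin(21.1°) = 58.68 m
throw_B = 277 × sin(26.9°) = 125.3 m
total = 58.68 + 125.3 = 184 m

184 m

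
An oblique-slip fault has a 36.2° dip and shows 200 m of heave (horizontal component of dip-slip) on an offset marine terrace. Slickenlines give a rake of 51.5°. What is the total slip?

317 m

dip-slip = heave / cos(dip) = 200 / cos(36.2°) = 247.8 m
net slip = dip-slip / sin(rake) = 247.8 / sin(51.5°) = 317 m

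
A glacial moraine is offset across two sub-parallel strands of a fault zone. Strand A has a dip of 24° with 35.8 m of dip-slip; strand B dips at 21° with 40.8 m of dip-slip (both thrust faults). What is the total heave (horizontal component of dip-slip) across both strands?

70.8 m

heave_A = 35.8 × cos(24°) = 32.70 m
heave_B = 40.8 × cos(21°) = 38.09 m
total = 32.70 + 38.09 = 70.8 m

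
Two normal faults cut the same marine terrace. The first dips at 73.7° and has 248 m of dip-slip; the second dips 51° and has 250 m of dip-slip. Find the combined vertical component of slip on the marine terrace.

432 m

throw_A = 248 × sin(73.7°) = 238 m
throw_B = 250 × sin(51°) = 194.3 m
total = 238 + 194.3 = 432 m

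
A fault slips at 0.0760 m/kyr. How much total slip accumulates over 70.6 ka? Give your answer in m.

5.37 m

slip = rate × time = 0.0760 m/kyr × 70.6 ka = 5.37 m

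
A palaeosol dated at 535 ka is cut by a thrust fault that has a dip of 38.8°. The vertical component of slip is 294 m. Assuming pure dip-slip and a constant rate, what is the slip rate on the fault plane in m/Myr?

dip-slip = throw / sin(dip) = 294 m / sin(38.8°) = 469.2 m
rate = 469.2 m / 535 ka = 0.000877 m/yr = 877 m/Myr

877 m/Myr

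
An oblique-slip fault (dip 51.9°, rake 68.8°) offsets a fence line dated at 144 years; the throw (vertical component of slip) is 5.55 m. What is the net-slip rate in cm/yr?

5.25 cm/yr

dip-slip = throw / sin(dip) = 5.55 / sin(51.9°) = 7.053 m
net slip = dip-slip / sin(rake) = 7.053 / sin(68.8°) = 7.565 m
rate = 7.565 m / 144 years = 0.0525 m/yr = 5.25 cm/yr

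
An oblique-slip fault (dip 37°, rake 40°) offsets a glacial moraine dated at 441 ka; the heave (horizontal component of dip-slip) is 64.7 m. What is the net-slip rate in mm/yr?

dip-slip = heave / cos(dip) = 64.7 / cos(37°) = 81.01 m
net slip = dip-slip / sin(rake) = 81.01 / sin(40°) = 126 m
rate = 126 m / 441 ka = 0.000286 m/yr = 0.286 mm/yr

0.286 mm/yr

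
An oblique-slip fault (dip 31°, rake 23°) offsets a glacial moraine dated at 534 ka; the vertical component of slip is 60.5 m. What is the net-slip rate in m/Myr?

563 m/Myr

dip-slip = throw / sin(dip) = 60.5 / sin(31°) = 117.5 m
net slip = dip-slip / sin(rake) = 117.5 / sin(23°) = 300.6 m
rate = 300.6 m / 534 ka = 0.000563 m/yr = 563 m/Myr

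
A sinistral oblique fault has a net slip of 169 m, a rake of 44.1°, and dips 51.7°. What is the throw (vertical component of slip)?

dip-slip = net slip × sin(rake) = 169 m × sin(44.1°) = 117.6 m
throw = dip-slip × sin(dip) = 117.6 × sin(51.7°) = 92.3 m

92.3 m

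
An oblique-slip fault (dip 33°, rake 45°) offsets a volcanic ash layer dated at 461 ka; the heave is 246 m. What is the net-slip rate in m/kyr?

0.900 m/kyr

dip-slip = heave / cos(dip) = 246 / cos(33°) = 293.3 m
net slip = dip-slip / sin(rake) = 293.3 / sin(45°) = 414.8 m
rate = 414.8 m / 461 ka = 0.000900 m/yr = 0.900 m/kyr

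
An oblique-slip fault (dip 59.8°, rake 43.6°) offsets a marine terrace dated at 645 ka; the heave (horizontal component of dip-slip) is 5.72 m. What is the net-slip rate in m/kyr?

0.0256 m/kyr

dip-slip = heave / cos(dip) = 5.72 / cos(59.8°) = 11.37 m
net slip = dip-slip / sin(rake) = 11.37 / sin(43.6°) = 16.49 m
rate = 16.49 m / 645 ka = 0.0000256 m/yr = 0.0256 m/kyr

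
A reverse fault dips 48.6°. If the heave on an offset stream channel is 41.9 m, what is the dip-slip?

dip-slip = heave / cos(dip) = 41.9 / cos(48.6°) = 63.4 m

63.4 m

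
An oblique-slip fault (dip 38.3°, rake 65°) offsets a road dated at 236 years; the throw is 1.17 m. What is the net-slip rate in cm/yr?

0.883 cm/yr

dip-slip = throw / sin(dip) = 1.17 / sin(38.3°) = 1.888 m
net slip = dip-slip / sin(rake) = 1.888 / sin(65°) = 2.083 m
rate = 2.083 m / 236 years = 0.00883 m/yr = 0.883 cm/yr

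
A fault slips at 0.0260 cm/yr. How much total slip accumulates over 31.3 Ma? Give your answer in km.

slip = rate × time = 0.0260 cm/yr × 31.3 Ma = 8140 m = 8.14 km

8.14 km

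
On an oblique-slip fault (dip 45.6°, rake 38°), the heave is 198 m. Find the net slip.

460 m

dip-slip = heave / cos(dip) = 198 / cos(45.6°) = 283 m
net slip = dip-slip / sin(rake) = 283 / sin(38°) = 460 m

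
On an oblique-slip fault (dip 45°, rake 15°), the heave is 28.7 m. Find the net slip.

dip-slip = heave / cos(dip) = 28.7 / cos(45°) = 40.59 m
net slip = dip-slip / sin(rake) = 40.59 / sin(15°) = 157 m

157 m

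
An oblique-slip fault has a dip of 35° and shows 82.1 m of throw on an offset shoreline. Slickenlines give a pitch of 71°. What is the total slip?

151 m

dip-slip = throw / sin(dip) = 82.1 / sin(35°) = 143.1 m
net slip = dip-slip / sin(rake) = 143.1 / sin(71°) = 151 m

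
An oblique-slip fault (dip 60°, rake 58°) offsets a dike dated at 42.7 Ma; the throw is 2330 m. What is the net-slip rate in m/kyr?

0.0743 m/kyr

dip-slip = throw / sin(dip) = 2330 / sin(60°) = 2690 m
net slip = dip-slip / sin(rake) = 2690 / sin(58°) = 3173 m
rate = 3173 m / 42.7 Ma = 0.0000743 m/yr = 0.0743 m/kyr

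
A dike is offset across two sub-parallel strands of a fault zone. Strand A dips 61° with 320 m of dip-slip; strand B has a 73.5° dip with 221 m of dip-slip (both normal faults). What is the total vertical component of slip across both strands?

492 m

throw_A = 320 × sin(61°) = 279.9 m
throw_B = 221 × sin(73.5°) = 211.9 m
total = 279.9 + 211.9 = 492 m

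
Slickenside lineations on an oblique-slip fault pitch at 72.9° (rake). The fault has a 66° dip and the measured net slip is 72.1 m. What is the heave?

28 m

dip-slip = net slip × sin(rake) = 72.1 m × sin(72.9°) = 68.91 m
heave = dip-slip × cos(dip) = 68.91 × cos(66°) = 28 m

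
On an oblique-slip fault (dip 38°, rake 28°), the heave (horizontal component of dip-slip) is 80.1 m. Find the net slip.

217 m

dip-slip = heave / cos(dip) = 80.1 / cos(38°) = 101.6 m
net slip = dip-slip / sin(rake) = 101.6 / sin(28°) = 217 m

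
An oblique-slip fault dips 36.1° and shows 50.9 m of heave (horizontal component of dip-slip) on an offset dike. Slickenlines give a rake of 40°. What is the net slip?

98 m

dip-slip = heave / cos(dip) = 50.9 / cos(36.1°) = 63 m
net slip = dip-slip / sin(rake) = 63 / sin(40°) = 98 m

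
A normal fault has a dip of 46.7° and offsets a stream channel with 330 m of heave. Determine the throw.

350 m

throw = heave × tan(dip) = 330 × tan(46.7°) = 350 m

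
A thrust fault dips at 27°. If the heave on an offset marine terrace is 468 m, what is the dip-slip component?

525 m

dip-slip = heave / cos(dip) = 468 / cos(27°) = 525 m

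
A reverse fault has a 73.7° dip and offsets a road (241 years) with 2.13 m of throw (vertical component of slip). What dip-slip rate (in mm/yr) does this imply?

9.21 mm/yr

dip-slip = throw / sin(dip) = 2.13 m / sin(73.7°) = 2.219 m
rate = 2.219 m / 241 years = 0.00921 m/yr = 9.21 mm/yr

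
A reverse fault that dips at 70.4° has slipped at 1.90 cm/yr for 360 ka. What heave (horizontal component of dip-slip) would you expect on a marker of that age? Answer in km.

dip-slip = rate × time = 1.90 cm/yr × 360 ka = 6840 m
heave = dip-slip × cos(dip) = 6840 × cos(70.4°) = 2290 m = 2.29 km

2.29 km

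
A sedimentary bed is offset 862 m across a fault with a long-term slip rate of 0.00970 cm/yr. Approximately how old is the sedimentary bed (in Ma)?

8.89 Ma

age = offset / rate = 862 m / (0.00970 cm/yr) = 8.89e+06 yr = 8.89 Ma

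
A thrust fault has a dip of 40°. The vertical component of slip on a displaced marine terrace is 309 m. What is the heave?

368 m

heave = throw / tan(dip) = 309 / tan(40°) = 368 m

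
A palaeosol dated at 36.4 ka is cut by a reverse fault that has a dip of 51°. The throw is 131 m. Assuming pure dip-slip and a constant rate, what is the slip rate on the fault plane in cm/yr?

0.463 cm/yr

dip-slip = throw / sin(dip) = 131 m / sin(51°) = 168.6 m
rate = 168.6 m / 36.4 ka = 0.00463 m/yr = 0.463 cm/yr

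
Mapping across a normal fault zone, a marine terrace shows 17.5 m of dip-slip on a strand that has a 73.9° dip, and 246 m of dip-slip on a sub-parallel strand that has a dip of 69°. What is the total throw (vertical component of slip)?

throw_A = 17.5 × sin(73.9°) = 16.81 m
throw_B = 246 × sin(69°) = 229.7 m
total = 16.81 + 229.7 = 246 m

246 m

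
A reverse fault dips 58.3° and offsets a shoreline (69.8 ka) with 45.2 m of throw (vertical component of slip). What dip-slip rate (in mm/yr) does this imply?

0.761 mm/yr

dip-slip = throw / sin(dip) = 45.2 m / sin(58.3°) = 53.13 m
rate = 53.13 m / 69.8 ka = 0.000761 m/yr = 0.761 mm/yr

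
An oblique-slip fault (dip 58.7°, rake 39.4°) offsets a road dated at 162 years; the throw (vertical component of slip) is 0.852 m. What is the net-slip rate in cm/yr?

dip-slip = throw / sin(dip) = 0.852 / sin(58.7°) = 0.9971 m
net slip = dip-slip / sin(rake) = 0.9971 / sin(39.4°) = 1.571 m
rate = 1.571 m / 162 years = 0.00970 m/yr = 0.970 cm/yr

0.970 cm/yr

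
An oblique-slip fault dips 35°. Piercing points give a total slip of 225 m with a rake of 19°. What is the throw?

42 m

dip-slip = net slip × sin(rake) = 225 m × sin(19°) = 73.25 m
throw = dip-slip × sin(dip) = 73.25 × sin(35°) = 42 m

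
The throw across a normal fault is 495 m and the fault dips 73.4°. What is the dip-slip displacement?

dip-slip = throw / sin(dip) = 495 / sin(73.4°) = 517 m

517 m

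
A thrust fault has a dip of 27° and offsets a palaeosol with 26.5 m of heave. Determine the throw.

throw = heave × tan(dip) = 26.5 × tan(27°) = 13.5 m

13.5 m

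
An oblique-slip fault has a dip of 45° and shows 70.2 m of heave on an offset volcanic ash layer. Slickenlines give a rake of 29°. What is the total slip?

dip-slip = heave / cos(dip) = 70.2 / cos(45°) = 99.28 m
net slip = dip-slip / sin(rake) = 99.28 / sin(29°) = 205 m

205 m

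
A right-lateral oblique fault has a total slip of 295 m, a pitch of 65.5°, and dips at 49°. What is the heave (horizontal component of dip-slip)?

dip-slip = net slip × sin(rake) = 295 m × sin(65.5°) = 268.4 m
heave = dip-slip × cos(dip) = 268.4 × cos(49°) = 176 m

176 m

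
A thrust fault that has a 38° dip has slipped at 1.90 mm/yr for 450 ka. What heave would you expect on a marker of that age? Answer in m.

dip-slip = rate × time = 1.90 mm/yr × 450 ka = 855 m
heave = dip-slip × cos(dip) = 855 × cos(38°) = 674 m

674 m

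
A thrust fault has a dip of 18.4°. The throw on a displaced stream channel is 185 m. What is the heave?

heave = throw / tan(dip) = 185 / tan(18.4°) = 556 m

556 m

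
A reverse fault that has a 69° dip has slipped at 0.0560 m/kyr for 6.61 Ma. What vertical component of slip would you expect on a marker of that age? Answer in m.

346 m

dip-slip = rate × time = 0.0560 m/kyr × 6.61 Ma = 370.2 m
throw = dip-slip × sin(dip) = 370.2 × sin(69°) = 346 m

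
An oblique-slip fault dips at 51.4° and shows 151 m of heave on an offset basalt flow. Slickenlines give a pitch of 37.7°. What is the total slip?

dip-slip = heave / cos(dip) = 151 / cos(51.4°) = 242 m
net slip = dip-slip / sin(rake) = 242 / sin(37.7°) = 396 m

396 m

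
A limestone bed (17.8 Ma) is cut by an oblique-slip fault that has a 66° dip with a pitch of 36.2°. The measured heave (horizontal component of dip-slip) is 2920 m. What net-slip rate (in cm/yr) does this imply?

dip-slip = heave / cos(dip) = 2920 / cos(66°) = 7179 m
net slip = dip-slip / sin(rake) = 7179 / sin(36.2°) = 12160 m
rate = 12160 m / 17.8 Ma = 0.000683 m/yr = 0.0683 cm/yr

0.0683 cm/yr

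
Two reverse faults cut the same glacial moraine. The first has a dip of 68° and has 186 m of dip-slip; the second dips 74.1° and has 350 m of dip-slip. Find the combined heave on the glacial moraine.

166 m

heave_A = 186 × cos(68°) = 69.68 m
heave_B = 350 × cos(74.1°) = 95.89 m
total = 69.68 + 95.89 = 166 m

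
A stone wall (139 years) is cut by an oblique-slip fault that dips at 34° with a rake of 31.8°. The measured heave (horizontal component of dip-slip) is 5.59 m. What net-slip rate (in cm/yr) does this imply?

dip-slip = heave / cos(dip) = 5.59 / cos(34°) = 6.743 m
net slip = dip-slip / sin(rake) = 6.743 / sin(31.8°) = 12.80 m
rate = 12.80 m / 139 years = 0.0921 m/yr = 9.21 cm/yr

9.21 cm/yr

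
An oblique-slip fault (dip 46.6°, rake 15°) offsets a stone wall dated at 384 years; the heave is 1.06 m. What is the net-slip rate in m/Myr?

15500 m/Myr

dip-slip = heave / cos(dip) = 1.06 / cos(46.6°) = 1.543 m
net slip = dip-slip / sin(rake) = 1.543 / sin(15°) = 5.961 m
rate = 5.961 m / 384 years = 0.0155 m/yr = 15500 m/Myr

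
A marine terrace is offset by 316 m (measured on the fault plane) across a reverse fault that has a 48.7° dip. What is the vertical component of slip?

237 m

throw = dip-slip × sin(dip) = 316 m × sin(48.7°) = 237 m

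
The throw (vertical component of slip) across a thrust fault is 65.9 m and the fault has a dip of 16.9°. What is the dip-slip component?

dip-slip = throw / sin(dip) = 65.9 / sin(16.9°) = 227 m

227 m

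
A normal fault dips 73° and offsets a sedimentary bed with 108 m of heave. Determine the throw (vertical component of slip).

353 m

throw = heave × tan(dip) = 108 × tan(73°) = 353 m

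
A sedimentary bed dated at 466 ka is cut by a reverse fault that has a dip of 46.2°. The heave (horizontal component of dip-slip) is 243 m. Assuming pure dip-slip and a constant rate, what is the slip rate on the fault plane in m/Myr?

dip-slip = heave / cos(dip) = 243 m / cos(46.2°) = 351.1 m
rate = 351.1 m / 466 ka = 0.000753 m/yr = 753 m/Myr

753 m/Myr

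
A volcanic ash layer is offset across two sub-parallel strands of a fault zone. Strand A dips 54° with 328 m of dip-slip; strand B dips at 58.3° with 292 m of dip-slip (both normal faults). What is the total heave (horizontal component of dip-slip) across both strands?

heave_A = 328 × cos(54°) = 192.8 m
heave_B = 292 × cos(58.3°) = 153.4 m
total = 192.8 + 153.4 = 346 m

346 m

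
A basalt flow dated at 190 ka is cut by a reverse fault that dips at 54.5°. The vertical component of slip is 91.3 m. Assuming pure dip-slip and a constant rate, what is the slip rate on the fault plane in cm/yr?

dip-slip = throw / sin(dip) = 91.3 m / sin(54.5°) = 112.1 m
rate = 112.1 m / 190 ka = 0.000590 m/yr = 0.0590 cm/yr

0.0590 cm/yr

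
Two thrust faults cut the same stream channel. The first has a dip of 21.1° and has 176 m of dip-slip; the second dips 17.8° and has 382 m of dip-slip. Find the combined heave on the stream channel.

heave_A = 176 × cos(21.1°) = 164.2 m
heave_B = 382 × cos(17.8°) = 363.7 m
total = 164.2 + 363.7 = 528 m

528 m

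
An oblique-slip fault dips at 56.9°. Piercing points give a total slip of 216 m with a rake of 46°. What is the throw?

dip-slip = net slip × sin(rake) = 216 m × sin(46°) = 155.4 m
throw = dip-slip × sin(dip) = 155.4 × sin(56.9°) = 130 m

130 m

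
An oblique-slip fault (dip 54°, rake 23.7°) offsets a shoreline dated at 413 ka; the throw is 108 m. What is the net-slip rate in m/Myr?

804 m/Myr

dip-slip = throw / sin(dip) = 108 / sin(54°) = 133.5 m
net slip = dip-slip / sin(rake) = 133.5 / sin(23.7°) = 332.1 m
rate = 332.1 m / 413 ka = 0.000804 m/yr = 804 m/Myr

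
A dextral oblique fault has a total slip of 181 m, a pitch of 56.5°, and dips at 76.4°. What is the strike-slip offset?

strike-slip = net slip × cos(rake) = 181 m × cos(56.5°) = 99.9 m

99.9 m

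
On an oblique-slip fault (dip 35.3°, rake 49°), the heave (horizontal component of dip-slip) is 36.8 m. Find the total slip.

dip-slip = heave / cos(dip) = 36.8 / cos(35.3°) = 45.09 m
net slip = dip-slip / sin(rake) = 45.09 / sin(49°) = 59.7 m

59.7 m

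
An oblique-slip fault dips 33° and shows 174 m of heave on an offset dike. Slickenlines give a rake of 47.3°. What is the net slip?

282 m

dip-slip = heave / cos(dip) = 174 / cos(33°) = 207.5 m
net slip = dip-slip / sin(rake) = 207.5 / sin(47.3°) = 282 m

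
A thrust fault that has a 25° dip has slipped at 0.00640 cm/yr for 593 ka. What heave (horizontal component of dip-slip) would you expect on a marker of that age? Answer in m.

34.4 m

dip-slip = rate × time = 0.00640 cm/yr × 593 ka = 37.95 m
heave = dip-slip × cos(dip) = 37.95 × cos(25°) = 34.4 m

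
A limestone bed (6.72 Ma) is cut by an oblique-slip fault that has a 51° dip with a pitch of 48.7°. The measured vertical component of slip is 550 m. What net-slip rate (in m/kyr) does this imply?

dip-slip = throw / sin(dip) = 550 / sin(51°) = 707.7 m
net slip = dip-slip / sin(rake) = 707.7 / sin(48.7°) = 942 m
rate = 942 m / 6.72 Ma = 0.000140 m/yr = 0.140 m/kyr

0.140 m/kyr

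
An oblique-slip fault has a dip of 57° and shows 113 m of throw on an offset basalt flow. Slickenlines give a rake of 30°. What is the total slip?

dip-slip = throw / sin(dip) = 113 / sin(57°) = 134.7 m
net slip = dip-slip / sin(rake) = 134.7 / sin(30°) = 269 m

269 m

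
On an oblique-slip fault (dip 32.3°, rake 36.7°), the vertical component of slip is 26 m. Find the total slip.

81.4 m

dip-slip = throw / sin(dip) = 26 / sin(32.3°) = 48.66 m
net slip = dip-slip / sin(rake) = 48.66 / sin(36.7°) = 81.4 m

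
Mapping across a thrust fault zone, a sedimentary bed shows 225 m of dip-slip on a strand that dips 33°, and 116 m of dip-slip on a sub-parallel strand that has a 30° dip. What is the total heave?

289 m

heave_A = 225 × cos(33°) = 188.7 m
heave_B = 116 × cos(30°) = 100.5 m
total = 188.7 + 100.5 = 289 m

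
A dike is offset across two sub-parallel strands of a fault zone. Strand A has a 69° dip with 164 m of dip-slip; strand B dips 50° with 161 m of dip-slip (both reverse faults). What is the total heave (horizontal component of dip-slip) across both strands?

heave_A = 164 × cos(69°) = 58.77 m
heave_B = 161 × cos(50°) = 103.5 m
total = 58.77 + 103.5 = 162 m

162 m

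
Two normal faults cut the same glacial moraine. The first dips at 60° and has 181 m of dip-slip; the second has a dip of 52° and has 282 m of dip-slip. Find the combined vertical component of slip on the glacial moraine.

379 m

throw_A = 181 × sin(60°) = 156.8 m
throw_B = 282 × sin(52°) = 222.2 m
total = 156.8 + 222.2 = 379 m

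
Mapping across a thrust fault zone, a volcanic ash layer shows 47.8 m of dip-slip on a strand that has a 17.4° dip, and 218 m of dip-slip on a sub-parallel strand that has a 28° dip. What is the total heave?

238 m

heave_A = 47.8 × cos(17.4°) = 45.61 m
heave_B = 218 × cos(28°) = 192.5 m
total = 45.61 + 192.5 = 238 m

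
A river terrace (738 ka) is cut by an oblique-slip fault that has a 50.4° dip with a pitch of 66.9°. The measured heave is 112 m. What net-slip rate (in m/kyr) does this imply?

0.259 m/kyr

dip-slip = heave / cos(dip) = 112 / cos(50.4°) = 175.7 m
net slip = dip-slip / sin(rake) = 175.7 / sin(66.9°) = 191 m
rate = 191 m / 738 ka = 0.000259 m/yr = 0.259 m/kyr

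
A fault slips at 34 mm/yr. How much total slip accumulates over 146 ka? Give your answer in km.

4.96 km

slip = rate × time = 34 mm/yr × 146 ka = 4960 m = 4.96 km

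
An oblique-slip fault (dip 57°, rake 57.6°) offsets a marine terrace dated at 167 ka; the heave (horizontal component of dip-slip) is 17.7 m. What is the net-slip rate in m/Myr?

dip-slip = heave / cos(dip) = 17.7 / cos(57°) = 32.50 m
net slip = dip-slip / sin(rake) = 32.50 / sin(57.6°) = 38.49 m
rate = 38.49 m / 167 ka = 0.000230 m/yr = 230 m/Myr

230 m/Myr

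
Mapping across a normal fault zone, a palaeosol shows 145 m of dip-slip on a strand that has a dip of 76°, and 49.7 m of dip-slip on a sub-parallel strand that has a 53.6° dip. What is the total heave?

64.6 m

heave_A = 145 × cos(76°) = 35.08 m
heave_B = 49.7 × cos(53.6°) = 29.49 m
total = 35.08 + 29.49 = 64.6 m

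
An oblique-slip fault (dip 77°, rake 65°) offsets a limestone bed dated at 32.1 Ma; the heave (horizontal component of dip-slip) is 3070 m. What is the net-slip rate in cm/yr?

dip-slip = heave / cos(dip) = 3070 / cos(77°) = 13650 m
net slip = dip-slip / sin(rake) = 13650 / sin(65°) = 15060 m
rate = 15060 m / 32.1 Ma = 0.000469 m/yr = 0.0469 cm/yr

0.0469 cm/yr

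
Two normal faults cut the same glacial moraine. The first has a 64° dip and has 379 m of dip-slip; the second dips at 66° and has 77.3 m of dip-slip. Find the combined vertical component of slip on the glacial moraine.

throw_A = 379 × sin(64°) = 340.6 m
throw_B = 77.3 × sin(66°) = 70.62 m
total = 340.6 + 70.62 = 411 m

411 m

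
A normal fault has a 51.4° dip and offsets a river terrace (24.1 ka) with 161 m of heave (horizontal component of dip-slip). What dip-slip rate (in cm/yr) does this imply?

1.07 cm/yr

dip-slip = heave / cos(dip) = 161 m / cos(51.4°) = 258.1 m
rate = 258.1 m / 24.1 ka = 0.0107 m/yr = 1.07 cm/yr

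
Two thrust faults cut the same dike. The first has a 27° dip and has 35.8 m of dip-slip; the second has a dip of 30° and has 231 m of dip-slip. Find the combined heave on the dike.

232 m

heave_A = 35.8 × cos(27°) = 31.90 m
heave_B = 231 × cos(30°) = 200.1 m
total = 31.90 + 200.1 = 232 m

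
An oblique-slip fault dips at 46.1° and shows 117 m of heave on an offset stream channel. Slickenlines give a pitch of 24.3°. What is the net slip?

dip-slip = heave / cos(dip) = 117 / cos(46.1°) = 168.7 m
net slip = dip-slip / sin(rake) = 168.7 / sin(24.3°) = 410 m

410 m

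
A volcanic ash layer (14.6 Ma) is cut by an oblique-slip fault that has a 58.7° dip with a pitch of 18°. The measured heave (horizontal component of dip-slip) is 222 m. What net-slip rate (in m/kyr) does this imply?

dip-slip = heave / cos(dip) = 222 / cos(58.7°) = 427.3 m
net slip = dip-slip / sin(rake) = 427.3 / sin(18°) = 1383 m
rate = 1383 m / 14.6 Ma = 0.0000947 m/yr = 0.0947 m/kyr

0.0947 m/kyr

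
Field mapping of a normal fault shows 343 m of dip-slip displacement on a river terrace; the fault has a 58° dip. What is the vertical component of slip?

throw = dip-slip × sin(dip) = 343 m × sin(58°) = 291 m

291 m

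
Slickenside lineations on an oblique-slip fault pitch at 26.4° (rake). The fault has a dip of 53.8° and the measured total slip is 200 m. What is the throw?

71.8 m

dip-slip = net slip × sin(rake) = 200 m × sin(26.4°) = 88.93 m
throw = dip-slip × sin(dip) = 88.93 × sin(53.8°) = 71.8 m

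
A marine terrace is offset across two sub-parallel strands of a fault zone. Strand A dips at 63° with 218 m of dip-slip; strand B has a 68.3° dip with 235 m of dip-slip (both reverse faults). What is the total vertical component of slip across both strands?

413 m

throw_A = 218 × sin(63°) = 194.2 m
throw_B = 235 × sin(68.3°) = 218.3 m
total = 194.2 + 218.3 = 413 m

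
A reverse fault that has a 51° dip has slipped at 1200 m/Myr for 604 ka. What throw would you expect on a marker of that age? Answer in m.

dip-slip = rate × time = 1200 m/Myr × 604 ka = 724.8 m
throw = dip-slip × sin(dip) = 724.8 × sin(51°) = 563 m

563 m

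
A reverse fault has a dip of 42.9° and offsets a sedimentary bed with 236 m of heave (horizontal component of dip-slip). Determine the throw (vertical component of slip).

219 m

throw = heave × tan(dip) = 236 × tan(42.9°) = 219 m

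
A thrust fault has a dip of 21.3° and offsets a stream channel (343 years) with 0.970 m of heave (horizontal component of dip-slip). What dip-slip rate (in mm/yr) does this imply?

3.04 mm/yr

dip-slip = heave / cos(dip) = 0.970 m / cos(21.3°) = 1.041 m
rate = 1.041 m / 343 years = 0.00304 m/yr = 3.04 mm/yr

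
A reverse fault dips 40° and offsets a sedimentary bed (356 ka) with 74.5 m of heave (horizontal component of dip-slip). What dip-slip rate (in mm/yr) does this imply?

0.273 mm/yr

dip-slip = heave / cos(dip) = 74.5 m / cos(40°) = 97.25 m
rate = 97.25 m / 356 ka = 0.000273 m/yr = 0.273 mm/yr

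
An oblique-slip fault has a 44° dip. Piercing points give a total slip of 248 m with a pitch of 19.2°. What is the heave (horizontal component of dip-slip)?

58.7 m

dip-slip = net slip × sin(rake) = 248 m × sin(19.2°) = 81.56 m
heave = dip-slip × cos(dip) = 81.56 × cos(44°) = 58.7 m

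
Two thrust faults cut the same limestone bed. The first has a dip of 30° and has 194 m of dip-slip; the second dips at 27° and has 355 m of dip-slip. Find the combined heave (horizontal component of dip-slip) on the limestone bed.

484 m

heave_A = 194 × cos(30°) = 168 m
heave_B = 355 × cos(27°) = 316.3 m
total = 168 + 316.3 = 484 m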